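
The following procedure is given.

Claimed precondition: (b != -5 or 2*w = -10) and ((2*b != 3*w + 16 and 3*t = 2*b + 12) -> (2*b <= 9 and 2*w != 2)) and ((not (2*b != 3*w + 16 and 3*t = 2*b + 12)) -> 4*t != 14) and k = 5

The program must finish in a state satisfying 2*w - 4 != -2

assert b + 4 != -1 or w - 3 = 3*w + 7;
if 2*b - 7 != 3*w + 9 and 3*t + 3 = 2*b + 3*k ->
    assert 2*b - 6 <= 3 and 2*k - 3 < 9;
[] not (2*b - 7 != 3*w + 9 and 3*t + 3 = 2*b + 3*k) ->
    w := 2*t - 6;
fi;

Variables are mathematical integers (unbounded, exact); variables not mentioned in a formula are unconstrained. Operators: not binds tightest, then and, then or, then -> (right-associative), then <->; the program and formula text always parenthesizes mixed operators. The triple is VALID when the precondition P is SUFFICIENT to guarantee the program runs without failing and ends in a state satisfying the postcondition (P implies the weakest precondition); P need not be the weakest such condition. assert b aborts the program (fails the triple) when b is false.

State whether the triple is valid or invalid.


Working backward. After the program, the postcondition 2*w - 4 != -2 must hold; in canonical form it is 2*w != 2.
Then branch requires 2*b <= 9 and 2*k < 12 and 2*w != 2; else branch requires 4*t != 14.
Before the if: ((2*b != 3*w + 16 and 3*t = 2*b + 3*k - 3) -> (2*b <= 9 and 2*k < 12 and 2*w != 2)) and ((not (2*b != 3*w + 16 and 3*t = 2*b + 3*k - 3)) -> 4*t != 14)
Before assert b + 4 != -1 or w - 3 = 3*w + 7: (b != -5 or 2*w = -10) and ((2*b != 3*w + 16 and 3*t = 2*b + 3*k - 3) -> (2*b <= 9 and 2*k < 12 and 2*w != 2)) and ((not (2*b != 3*w + 16 and 3*t = 2*b + 3*k - 3)) -> 4*t != 14)
The weakest precondition is (b != -5 or 2*w = -10) and ((2*b != 3*w + 16 and 3*t = 2*b + 3*k - 3) -> (2*b <= 9 and 2*k < 12 and 2*w != 2)) and ((not (2*b != 3*w + 16 and 3*t = 2*b + 3*k - 3)) -> 4*t != 14).
Check whether (b != -5 or 2*w = -10) and ((2*b != 3*w + 16 and 3*t = 2*b + 12) -> (2*b <= 9 and 2*w != 2)) and ((not (2*b != 3*w + 16 and 3*t = 2*b + 12)) -> 4*t != 14) and k = 5 implies it.
Every state satisfying the precondition satisfies the weakest precondition: the implication holds.
Answer: valid


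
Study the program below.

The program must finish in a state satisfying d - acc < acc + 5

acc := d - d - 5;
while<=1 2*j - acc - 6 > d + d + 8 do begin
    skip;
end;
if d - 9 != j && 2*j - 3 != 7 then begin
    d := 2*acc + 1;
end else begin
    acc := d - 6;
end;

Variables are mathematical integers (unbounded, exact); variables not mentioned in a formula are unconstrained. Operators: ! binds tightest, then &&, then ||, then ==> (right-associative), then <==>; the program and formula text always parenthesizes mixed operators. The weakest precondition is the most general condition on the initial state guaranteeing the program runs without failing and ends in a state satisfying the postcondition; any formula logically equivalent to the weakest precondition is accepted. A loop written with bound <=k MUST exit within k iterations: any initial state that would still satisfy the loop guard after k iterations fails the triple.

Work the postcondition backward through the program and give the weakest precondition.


Working backward. After the program, the postcondition d - acc < acc + 5 must hold; in canonical form it is d < 2*acc + 5.
Then branch requires true; else branch requires d > 7.
Before the if: (!(d != j + 9 && 2*j != 10)) ==> d > 7
Before the loop (bound <=1), unroll the exhaustion recursion (WP_0 = exit-now case; WP_j = one more guarded iteration, up to j = 1):
  WP_0: (!(2*j > acc + 2*d + 14)) && ((!(d != j + 9 && 2*j != 10)) ==> d > 7)
  WP_1: (2*j > acc + 2*d + 14 ==> ((!(2*j > acc + 2*d + 14)) && ((!(d != j + 9 && 2*j != 10)) ==> d > 7))) && ((!(2*j > acc + 2*d + 14)) ==> ((!(d != j + 9 && 2*j != 10)) ==> d > 7))
So before the loop: (2*j > acc + 2*d + 14 ==> ((!(2*j > acc + 2*d + 14)) && ((!(d != j + 9 && 2*j != 10)) ==> d > 7))) && ((!(2*j > acc + 2*d + 14)) ==> ((!(d != j + 9 && 2*j != 10)) ==> d > 7))
Before acc := d - d - 5: (2*j > 2*d + 9 ==> ((!(2*j > 2*d + 9)) && ((!(d != j + 9 && 2*j != 10)) ==> d > 7))) && ((!(2*j > 2*d + 9)) ==> ((!(d != j + 9 && 2*j != 10)) ==> d > 7))
Answer: WP = (2*j > 2*d + 9 ==> ((!(2*j > 2*d + 9)) && ((!(d != j + 9 && 2*j != 10)) ==> d > 7))) && ((!(2*j > 2*d + 9)) ==> ((!(d != j + 9 && 2*j != 10)) ==> d > 7))


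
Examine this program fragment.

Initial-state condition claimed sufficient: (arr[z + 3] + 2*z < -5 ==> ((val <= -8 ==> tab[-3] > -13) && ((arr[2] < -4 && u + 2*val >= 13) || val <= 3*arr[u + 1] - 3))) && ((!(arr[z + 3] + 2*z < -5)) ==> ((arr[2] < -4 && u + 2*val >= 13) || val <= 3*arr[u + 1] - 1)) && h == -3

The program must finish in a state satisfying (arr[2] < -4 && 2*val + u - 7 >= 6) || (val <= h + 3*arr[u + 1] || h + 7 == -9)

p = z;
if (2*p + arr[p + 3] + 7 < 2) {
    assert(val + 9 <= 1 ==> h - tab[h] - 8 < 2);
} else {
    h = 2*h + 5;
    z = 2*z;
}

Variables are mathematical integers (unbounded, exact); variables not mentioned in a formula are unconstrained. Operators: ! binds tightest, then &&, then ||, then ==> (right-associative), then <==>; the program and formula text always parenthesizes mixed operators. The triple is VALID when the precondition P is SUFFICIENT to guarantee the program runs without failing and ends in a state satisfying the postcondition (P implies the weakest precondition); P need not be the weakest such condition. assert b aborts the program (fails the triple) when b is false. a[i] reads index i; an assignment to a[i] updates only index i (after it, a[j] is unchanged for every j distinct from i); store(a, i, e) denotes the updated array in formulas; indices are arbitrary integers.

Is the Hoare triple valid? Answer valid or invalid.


Working backward. After the program, the postcondition (arr[2] < -4 && 2*val + u - 7 >= 6) || (val <= h + 3*arr[u + 1] || h + 7 == -9) must hold; in canonical form it is (arr[2] < -4 && u + 2*val >= 13) || val <= 3*arr[u + 1] + h || h == -16.
Then branch requires (val <= -8 ==> h < tab[h] + 10) && ((arr[2] < -4 && u + 2*val >= 13) || val <= 3*arr[u + 1] + h || h == -16); else branch requires (arr[2] < -4 && u + 2*val >= 13) || val <= 3*arr[u + 1] + 2*h + 5 || 2*h == -21.
Before the if: (arr[p + 3] + 2*p < -5 ==> ((val <= -8 ==> h < tab[h] + 10) && ((arr[2] < -4 && u + 2*val >= 13) || val <= 3*arr[u + 1] + h || h == -16))) && ((!(arr[p + 3] + 2*p < -5)) ==> ((arr[2] < -4 && u + 2*val >= 13) || val <= 3*arr[u + 1] + 2*h + 5 || 2*h == -21))
Before p := z: (arr[z + 3] + 2*z < -5 ==> ((val <= -8 ==> h < tab[h] + 10) && ((arr[2] < -4 && u + 2*val >= 13) || val <= 3*arr[u + 1] + h || h == -16))) && ((!(arr[z + 3] + 2*z < -5)) ==> ((arr[2] < -4 && u + 2*val >= 13) || val <= 3*arr[u + 1] + 2*h + 5 || 2*h == -21))
The weakest precondition is (arr[z + 3] + 2*z < -5 ==> ((val <= -8 ==> h < tab[h] + 10) && ((arr[2] < -4 && u + 2*val >= 13) || val <= 3*arr[u + 1] + h || h == -16))) && ((!(arr[z + 3] + 2*z < -5)) ==> ((arr[2] < -4 && u + 2*val >= 13) || val <= 3*arr[u + 1] + 2*h + 5 || 2*h == -21)).
Check whether (arr[z + 3] + 2*z < -5 ==> ((val <= -8 ==> tab[-3] > -13) && ((arr[2] < -4 && u + 2*val >= 13) || val <= 3*arr[u + 1] - 3))) && ((!(arr[z + 3] + 2*z < -5)) ==> ((arr[2] < -4 && u + 2*val >= 13) || val <= 3*arr[u + 1] - 1)) && h == -3 implies it.
Every state satisfying the precondition satisfies the weakest precondition: the implication holds.
Answer: valid


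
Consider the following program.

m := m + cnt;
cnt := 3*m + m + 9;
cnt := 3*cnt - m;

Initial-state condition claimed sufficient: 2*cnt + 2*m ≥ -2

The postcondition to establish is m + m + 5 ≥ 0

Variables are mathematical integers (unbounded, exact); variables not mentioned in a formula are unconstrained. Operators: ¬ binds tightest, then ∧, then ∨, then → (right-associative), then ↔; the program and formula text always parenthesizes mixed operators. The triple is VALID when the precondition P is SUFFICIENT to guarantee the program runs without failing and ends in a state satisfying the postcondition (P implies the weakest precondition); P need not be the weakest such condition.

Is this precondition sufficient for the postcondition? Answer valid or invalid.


Working backward. After the program, the postcondition m + m + 5 ≥ 0 must hold; in canonical form it is 2*m ≥ -5.
Before cnt := 3*cnt - m: 2*m ≥ -5
Before cnt := 3*m + m + 9: 2*m ≥ -5
Before m := m + cnt: 2*cnt + 2*m ≥ -5
The weakest precondition is 2*cnt + 2*m ≥ -5.
Check whether 2*cnt + 2*m ≥ -2 implies it.
Every state satisfying the precondition satisfies the weakest precondition: the implication holds.
Answer: valid


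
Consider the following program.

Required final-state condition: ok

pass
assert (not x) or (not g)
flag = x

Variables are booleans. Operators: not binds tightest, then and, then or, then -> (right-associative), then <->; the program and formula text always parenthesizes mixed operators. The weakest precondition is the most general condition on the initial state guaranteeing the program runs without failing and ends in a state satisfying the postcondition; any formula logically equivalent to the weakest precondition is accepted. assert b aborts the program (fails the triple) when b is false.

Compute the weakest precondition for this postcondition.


Working backward. After the program, ok must hold.
Before flag := x: ok
Before assert (not x) or (not g): ((not x) or (not g)) and ok
Before skip: ((not x) or (not g)) and ok
Answer: WP = ((not x) or (not g)) and ok


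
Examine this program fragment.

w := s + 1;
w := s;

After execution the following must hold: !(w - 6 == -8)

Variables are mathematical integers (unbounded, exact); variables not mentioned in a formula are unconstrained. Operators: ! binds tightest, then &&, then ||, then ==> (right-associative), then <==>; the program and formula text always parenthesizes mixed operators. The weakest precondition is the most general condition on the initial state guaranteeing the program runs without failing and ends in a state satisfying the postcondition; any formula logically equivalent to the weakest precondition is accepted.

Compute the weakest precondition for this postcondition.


Working backward. After the program, the postcondition !(w - 6 == -8) must hold; in canonical form it is !(w == -2).
Before w := s: !(s == -2)
Before w := s + 1: !(s == -2)
Answer: WP = !(s == -2)


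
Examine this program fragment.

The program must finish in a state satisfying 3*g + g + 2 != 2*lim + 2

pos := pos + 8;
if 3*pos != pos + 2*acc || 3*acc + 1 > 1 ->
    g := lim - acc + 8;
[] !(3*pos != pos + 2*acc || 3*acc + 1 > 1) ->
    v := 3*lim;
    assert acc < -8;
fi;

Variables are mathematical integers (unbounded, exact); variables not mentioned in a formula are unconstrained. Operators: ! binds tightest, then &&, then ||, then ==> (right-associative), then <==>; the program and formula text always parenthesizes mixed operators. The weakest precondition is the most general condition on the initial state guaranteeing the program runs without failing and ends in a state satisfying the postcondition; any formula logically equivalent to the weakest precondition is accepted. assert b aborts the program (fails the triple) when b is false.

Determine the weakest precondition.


Working backward. After the program, the postcondition 3*g + g + 2 != 2*lim + 2 must hold; in canonical form it is 4*g != 2*lim.
Then branch requires 2*lim != 4*acc - 32; else branch requires acc < -8 && 4*g != 2*lim.
Before the if: ((2*pos != 2*acc || 3*acc > 0) ==> 2*lim != 4*acc - 32) && ((!(2*pos != 2*acc || 3*acc > 0)) ==> (acc < -8 && 4*g != 2*lim))
Before pos := pos + 8: ((2*pos != 2*acc - 16 || 3*acc > 0) ==> 2*lim != 4*acc - 32) && ((!(2*pos != 2*acc - 16 || 3*acc > 0)) ==> (acc < -8 && 4*g != 2*lim))
Answer: WP = ((2*pos != 2*acc - 16 || 3*acc > 0) ==> 2*lim != 4*acc - 32) && ((!(2*pos != 2*acc - 16 || 3*acc > 0)) ==> (acc < -8 && 4*g != 2*lim))


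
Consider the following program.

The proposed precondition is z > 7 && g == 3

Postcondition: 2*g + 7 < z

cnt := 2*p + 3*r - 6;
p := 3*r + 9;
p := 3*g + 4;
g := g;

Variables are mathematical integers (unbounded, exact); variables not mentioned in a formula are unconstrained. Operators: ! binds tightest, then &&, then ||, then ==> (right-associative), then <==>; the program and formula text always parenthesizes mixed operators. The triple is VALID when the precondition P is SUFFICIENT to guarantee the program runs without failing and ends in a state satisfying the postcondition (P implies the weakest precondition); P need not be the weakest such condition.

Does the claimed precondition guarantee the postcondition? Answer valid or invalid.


Working backward. After the program, the postcondition 2*g + 7 < z must hold; in canonical form it is 2*g < z - 7.
Before g := g: 2*g < z - 7
Before p := 3*g + 4: 2*g < z - 7
Before p := 3*r + 9: 2*g < z - 7
Before cnt := 2*p + 3*r - 6: 2*g < z - 7
The weakest precondition is 2*g < z - 7.
Check whether z > 7 && g == 3 implies it.
Countermodel: at the initial state g = 3, z = 8, the precondition holds but the weakest precondition fails.
Answer: invalid


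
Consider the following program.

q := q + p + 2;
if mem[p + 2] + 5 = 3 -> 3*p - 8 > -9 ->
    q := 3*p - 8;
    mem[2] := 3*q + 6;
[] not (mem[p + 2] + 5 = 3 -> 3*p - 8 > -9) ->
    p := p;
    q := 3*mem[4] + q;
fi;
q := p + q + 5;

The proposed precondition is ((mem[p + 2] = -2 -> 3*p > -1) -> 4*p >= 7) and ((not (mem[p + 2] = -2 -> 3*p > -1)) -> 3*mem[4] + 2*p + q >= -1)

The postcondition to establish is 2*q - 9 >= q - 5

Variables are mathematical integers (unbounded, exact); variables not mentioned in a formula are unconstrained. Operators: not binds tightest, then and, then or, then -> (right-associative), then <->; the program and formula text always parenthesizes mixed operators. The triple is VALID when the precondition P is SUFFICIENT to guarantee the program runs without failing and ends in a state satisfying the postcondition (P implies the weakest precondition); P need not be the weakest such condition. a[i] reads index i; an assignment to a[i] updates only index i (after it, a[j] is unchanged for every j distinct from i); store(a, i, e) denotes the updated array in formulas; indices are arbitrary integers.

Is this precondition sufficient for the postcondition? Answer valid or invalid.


Working backward. After the program, the postcondition 2*q - 9 >= q - 5 must hold; in canonical form it is q >= 4.
Before q := p + q + 5: p + q >= -1
Then branch requires 4*p >= 7; else branch requires 3*mem[4] + p + q >= -1.
Before the if: ((mem[p + 2] = -2 -> 3*p > -1) -> 4*p >= 7) and ((not (mem[p + 2] = -2 -> 3*p > -1)) -> 3*mem[4] + p + q >= -1)
Before q := q + p + 2: ((mem[p + 2] = -2 -> 3*p > -1) -> 4*p >= 7) and ((not (mem[p + 2] = -2 -> 3*p > -1)) -> 3*mem[4] + 2*p + q >= -3)
The weakest precondition is ((mem[p + 2] = -2 -> 3*p > -1) -> 4*p >= 7) and ((not (mem[p + 2] = -2 -> 3*p > -1)) -> 3*mem[4] + 2*p + q >= -3).
Check whether ((mem[p + 2] = -2 -> 3*p > -1) -> 4*p >= 7) and ((not (mem[p + 2] = -2 -> 3*p > -1)) -> 3*mem[4] + 2*p + q >= -1) implies it.
Every state satisfying the precondition satisfies the weakest precondition: the implication holds.
Answer: valid


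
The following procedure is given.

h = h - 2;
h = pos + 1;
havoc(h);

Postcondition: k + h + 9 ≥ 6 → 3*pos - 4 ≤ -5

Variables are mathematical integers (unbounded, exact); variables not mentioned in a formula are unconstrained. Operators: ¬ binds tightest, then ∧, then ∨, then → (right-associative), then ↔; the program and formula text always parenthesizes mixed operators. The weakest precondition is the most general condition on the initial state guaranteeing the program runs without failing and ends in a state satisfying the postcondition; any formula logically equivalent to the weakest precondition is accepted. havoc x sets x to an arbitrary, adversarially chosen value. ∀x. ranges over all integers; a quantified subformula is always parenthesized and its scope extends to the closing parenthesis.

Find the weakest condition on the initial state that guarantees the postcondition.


Working backward. After the program, the postcondition k + h + 9 ≥ 6 → 3*pos - 4 ≤ -5 must hold; in canonical form it is h + k ≥ -3 → 3*pos ≤ -1.
Before havoc h: ∀h_1. (h_1 + k ≥ -3 → 3*pos ≤ -1)
Before h := pos + 1: ∀h_1. (h_1 + k ≥ -3 → 3*pos ≤ -1)
Before h := h - 2: ∀h_1. (h_1 + k ≥ -3 → 3*pos ≤ -1)
Answer: WP = ∀h_1. (h_1 + k ≥ -3 → 3*pos ≤ -1)


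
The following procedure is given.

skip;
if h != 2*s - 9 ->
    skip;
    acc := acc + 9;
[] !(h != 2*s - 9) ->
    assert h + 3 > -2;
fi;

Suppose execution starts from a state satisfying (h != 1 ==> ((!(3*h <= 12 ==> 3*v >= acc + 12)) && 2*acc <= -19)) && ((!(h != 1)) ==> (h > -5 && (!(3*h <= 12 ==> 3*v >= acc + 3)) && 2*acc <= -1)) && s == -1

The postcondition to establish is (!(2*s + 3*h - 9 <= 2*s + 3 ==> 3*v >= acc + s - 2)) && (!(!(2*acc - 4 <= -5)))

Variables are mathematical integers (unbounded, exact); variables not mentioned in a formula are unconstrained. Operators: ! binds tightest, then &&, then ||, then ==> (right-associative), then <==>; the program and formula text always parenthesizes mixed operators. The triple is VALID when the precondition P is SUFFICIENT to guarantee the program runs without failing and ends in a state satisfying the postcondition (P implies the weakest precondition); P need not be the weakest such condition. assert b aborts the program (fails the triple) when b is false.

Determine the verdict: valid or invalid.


Working backward. After the program, the postcondition (!(2*s + 3*h - 9 <= 2*s + 3 ==> 3*v >= acc + s - 2)) && (!(!(2*acc - 4 <= -5))) must hold; in canonical form it is (!(3*h <= 12 ==> 3*v >= acc + s - 2)) && 2*acc <= -1.
Then branch requires (!(3*h <= 12 ==> 3*v >= acc + s + 7)) && 2*acc <= -19; else branch requires h > -5 && (!(3*h <= 12 ==> 3*v >= acc + s - 2)) && 2*acc <= -1.
Before the if: (h != 2*s - 9 ==> ((!(3*h <= 12 ==> 3*v >= acc + s + 7)) && 2*acc <= -19)) && ((!(h != 2*s - 9)) ==> (h > -5 && (!(3*h <= 12 ==> 3*v >= acc + s - 2)) && 2*acc <= -1))
Before skip: (h != 2*s - 9 ==> ((!(3*h <= 12 ==> 3*v >= acc + s + 7)) && 2*acc <= -19)) && ((!(h != 2*s - 9)) ==> (h > -5 && (!(3*h <= 12 ==> 3*v >= acc + s - 2)) && 2*acc <= -1))
The weakest precondition is (h != 2*s - 9 ==> ((!(3*h <= 12 ==> 3*v >= acc + s + 7)) && 2*acc <= -19)) && ((!(h != 2*s - 9)) ==> (h > -5 && (!(3*h <= 12 ==> 3*v >= acc + s - 2)) && 2*acc <= -1)).
Check whether (h != 1 ==> ((!(3*h <= 12 ==> 3*v >= acc + 12)) && 2*acc <= -19)) && ((!(h != 1)) ==> (h > -5 && (!(3*h <= 12 ==> 3*v >= acc + 3)) && 2*acc <= -1)) && s == -1 implies it.
Countermodel: at the initial state acc = -1, h = 1, s = -1, v = 0, the precondition holds but the weakest precondition fails.
Answer: invalid


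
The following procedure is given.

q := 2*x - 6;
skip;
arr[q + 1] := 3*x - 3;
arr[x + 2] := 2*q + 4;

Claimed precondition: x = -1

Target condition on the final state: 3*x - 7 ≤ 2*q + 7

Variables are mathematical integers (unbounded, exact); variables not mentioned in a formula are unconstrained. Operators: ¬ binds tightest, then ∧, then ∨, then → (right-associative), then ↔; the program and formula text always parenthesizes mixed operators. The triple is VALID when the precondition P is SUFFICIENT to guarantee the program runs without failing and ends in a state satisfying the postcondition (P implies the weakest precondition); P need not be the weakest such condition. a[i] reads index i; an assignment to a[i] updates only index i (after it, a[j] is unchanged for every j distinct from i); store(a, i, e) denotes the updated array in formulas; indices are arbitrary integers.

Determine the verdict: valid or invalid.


Working backward. After the program, the postcondition 3*x - 7 ≤ 2*q + 7 must hold; in canonical form it is 3*x ≤ 2*q + 14.
Before arr[x + 2] := 2*q + 4: 3*x ≤ 2*q + 14
Before arr[q + 1] := 3*x - 3: 3*x ≤ 2*q + 14
Before skip: 3*x ≤ 2*q + 14
Before q := 2*x - 6: x ≥ -2
The weakest precondition is x ≥ -2.
Check whether x = -1 implies it.
Every state satisfying the precondition satisfies the weakest precondition: the implication holds.
Answer: valid


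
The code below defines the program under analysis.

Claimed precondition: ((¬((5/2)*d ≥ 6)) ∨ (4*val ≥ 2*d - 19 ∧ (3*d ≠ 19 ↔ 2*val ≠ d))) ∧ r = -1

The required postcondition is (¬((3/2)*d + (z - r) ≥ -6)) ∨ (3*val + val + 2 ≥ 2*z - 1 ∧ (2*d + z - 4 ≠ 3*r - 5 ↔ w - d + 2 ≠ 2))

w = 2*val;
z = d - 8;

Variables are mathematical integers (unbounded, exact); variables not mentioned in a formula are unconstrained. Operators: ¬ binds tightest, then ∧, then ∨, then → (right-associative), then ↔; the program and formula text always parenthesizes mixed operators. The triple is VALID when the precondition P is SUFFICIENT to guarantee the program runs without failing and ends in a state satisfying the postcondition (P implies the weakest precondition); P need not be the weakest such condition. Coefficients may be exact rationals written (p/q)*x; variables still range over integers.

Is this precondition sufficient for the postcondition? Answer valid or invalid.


Working backward. After the program, the postcondition (¬((3/2)*d + (z - r) ≥ -6)) ∨ (3*val + val + 2 ≥ 2*z - 1 ∧ (2*d + z - 4 ≠ 3*r - 5 ↔ w - d + 2 ≠ 2)) must hold; in canonical form it is (¬((3/2)*d + z ≥ r - 6)) ∨ (4*val ≥ 2*z - 3 ∧ (2*d + z ≠ 3*r - 1 ↔ w ≠ d)).
Before z := d - 8: (¬((5/2)*d ≥ r + 2)) ∨ (4*val ≥ 2*d - 19 ∧ (3*d ≠ 3*r + 7 ↔ w ≠ d))
Before w := 2*val: (¬((5/2)*d ≥ r + 2)) ∨ (4*val ≥ 2*d - 19 ∧ (3*d ≠ 3*r + 7 ↔ 2*val ≠ d))
The weakest precondition is (¬((5/2)*d ≥ r + 2)) ∨ (4*val ≥ 2*d - 19 ∧ (3*d ≠ 3*r + 7 ↔ 2*val ≠ d)).
Check whether ((¬((5/2)*d ≥ 6)) ∨ (4*val ≥ 2*d - 19 ∧ (3*d ≠ 19 ↔ 2*val ≠ d))) ∧ r = -1 implies it.
Countermodel: at the initial state d = 2, r = -1, val = -4, the precondition holds but the weakest precondition fails.
Answer: invalid


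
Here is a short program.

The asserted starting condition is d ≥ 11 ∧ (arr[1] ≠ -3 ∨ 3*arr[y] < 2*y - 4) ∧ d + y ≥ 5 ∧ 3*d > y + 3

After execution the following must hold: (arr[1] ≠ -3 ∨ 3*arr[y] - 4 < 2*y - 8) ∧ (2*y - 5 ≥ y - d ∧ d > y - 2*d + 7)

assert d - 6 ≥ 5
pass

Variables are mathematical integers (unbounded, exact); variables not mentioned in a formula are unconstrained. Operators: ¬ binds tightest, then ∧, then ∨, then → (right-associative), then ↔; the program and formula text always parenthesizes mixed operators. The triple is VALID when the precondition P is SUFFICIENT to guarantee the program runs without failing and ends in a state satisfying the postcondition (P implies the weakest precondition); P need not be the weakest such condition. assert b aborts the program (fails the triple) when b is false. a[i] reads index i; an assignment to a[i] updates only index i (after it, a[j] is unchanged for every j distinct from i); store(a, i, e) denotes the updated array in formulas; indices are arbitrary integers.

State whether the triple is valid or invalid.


Working backward. After the program, the postcondition (arr[1] ≠ -3 ∨ 3*arr[y] - 4 < 2*y - 8) ∧ (2*y - 5 ≥ y - d ∧ d > y - 2*d + 7) must hold; in canonical form it is (arr[1] ≠ -3 ∨ 3*arr[y] < 2*y - 4) ∧ d + y ≥ 5 ∧ 3*d > y + 7.
Before skip: (arr[1] ≠ -3 ∨ 3*arr[y] < 2*y - 4) ∧ d + y ≥ 5 ∧ 3*d > y + 7
Before assert d - 6 ≥ 5: d ≥ 11 ∧ (arr[1] ≠ -3 ∨ 3*arr[y] < 2*y - 4) ∧ d + y ≥ 5 ∧ 3*d > y + 7
The weakest precondition is d ≥ 11 ∧ (arr[1] ≠ -3 ∨ 3*arr[y] < 2*y - 4) ∧ d + y ≥ 5 ∧ 3*d > y + 7.
Check whether d ≥ 11 ∧ (arr[1] ≠ -3 ∨ 3*arr[y] < 2*y - 4) ∧ d + y ≥ 5 ∧ 3*d > y + 3 implies it.
Countermodel: at the initial state arr = {[1] = 0, [26] = 0, elsewhere 0}, d = 11, y = 26, the precondition holds but the weakest precondition fails.
Answer: invalid


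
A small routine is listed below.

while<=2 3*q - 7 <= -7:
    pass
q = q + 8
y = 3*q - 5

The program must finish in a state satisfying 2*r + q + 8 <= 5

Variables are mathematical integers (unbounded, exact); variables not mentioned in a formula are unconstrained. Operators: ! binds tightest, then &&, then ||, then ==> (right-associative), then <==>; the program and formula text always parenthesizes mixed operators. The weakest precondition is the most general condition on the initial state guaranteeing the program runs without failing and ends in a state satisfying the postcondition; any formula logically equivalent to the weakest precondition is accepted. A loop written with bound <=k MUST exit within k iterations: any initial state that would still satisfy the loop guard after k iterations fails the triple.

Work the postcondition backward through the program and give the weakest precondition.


Working backward. After the program, the postcondition 2*r + q + 8 <= 5 must hold; in canonical form it is q + 2*r <= -3.
Before y := 3*q - 5: q + 2*r <= -3
Before q := q + 8: q + 2*r <= -11
Before the loop (bound <=2), unroll the exhaustion recursion (WP_0 = exit-now case; WP_j = one more guarded iteration, up to j = 2):
  WP_0: (!(3*q <= 0)) && q + 2*r <= -11
  WP_1: (3*q <= 0 ==> ((!(3*q <= 0)) && q + 2*r <= -11)) && ((!(3*q <= 0)) ==> q + 2*r <= -11)
  WP_2: (3*q <= 0 ==> ((3*q <= 0 ==> ((!(3*q <= 0)) && q + 2*r <= -11)) && ((!(3*q <= 0)) ==> q + 2*r <= -11))) && ((!(3*q <= 0)) ==> q + 2*r <= -11)
So before the loop: (3*q <= 0 ==> ((3*q <= 0 ==> ((!(3*q <= 0)) && q + 2*r <= -11)) && ((!(3*q <= 0)) ==> q + 2*r <= -11))) && ((!(3*q <= 0)) ==> q + 2*r <= -11)
Answer: WP = (3*q <= 0 ==> ((3*q <= 0 ==> ((!(3*q <= 0)) && q + 2*r <= -11)) && ((!(3*q <= 0)) ==> q + 2*r <= -11))) && ((!(3*q <= 0)) ==> q + 2*r <= -11)


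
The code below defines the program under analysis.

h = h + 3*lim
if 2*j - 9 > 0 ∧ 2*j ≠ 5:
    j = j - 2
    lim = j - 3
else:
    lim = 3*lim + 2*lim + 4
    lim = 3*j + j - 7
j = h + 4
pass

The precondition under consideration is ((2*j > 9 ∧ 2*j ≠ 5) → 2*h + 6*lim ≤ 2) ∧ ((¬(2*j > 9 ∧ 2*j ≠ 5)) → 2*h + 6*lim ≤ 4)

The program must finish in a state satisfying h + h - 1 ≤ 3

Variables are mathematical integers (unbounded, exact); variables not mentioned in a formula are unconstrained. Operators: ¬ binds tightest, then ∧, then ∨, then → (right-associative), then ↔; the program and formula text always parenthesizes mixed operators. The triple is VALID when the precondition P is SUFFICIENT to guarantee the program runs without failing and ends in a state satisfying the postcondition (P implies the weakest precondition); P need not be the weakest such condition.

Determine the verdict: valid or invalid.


Working backward. After the program, the postcondition h + h - 1 ≤ 3 must hold; in canonical form it is 2*h ≤ 4.
Before skip: 2*h ≤ 4
Before j := h + 4: 2*h ≤ 4
Then branch requires 2*h ≤ 4; else branch requires 2*h ≤ 4.
Before the if: ((2*j > 9 ∧ 2*j ≠ 5) → 2*h ≤ 4) ∧ ((¬(2*j > 9 ∧ 2*j ≠ 5)) → 2*h ≤ 4)
Before h := h + 3*lim: ((2*j > 9 ∧ 2*j ≠ 5) → 2*h + 6*lim ≤ 4) ∧ ((¬(2*j > 9 ∧ 2*j ≠ 5)) → 2*h + 6*lim ≤ 4)
The weakest precondition is ((2*j > 9 ∧ 2*j ≠ 5) → 2*h + 6*lim ≤ 4) ∧ ((¬(2*j > 9 ∧ 2*j ≠ 5)) → 2*h + 6*lim ≤ 4).
Check whether ((2*j > 9 ∧ 2*j ≠ 5) → 2*h + 6*lim ≤ 2) ∧ ((¬(2*j > 9 ∧ 2*j ≠ 5)) → 2*h + 6*lim ≤ 4) implies it.
Every state satisfying the precondition satisfies the weakest precondition: the implication holds.
Answer: valid


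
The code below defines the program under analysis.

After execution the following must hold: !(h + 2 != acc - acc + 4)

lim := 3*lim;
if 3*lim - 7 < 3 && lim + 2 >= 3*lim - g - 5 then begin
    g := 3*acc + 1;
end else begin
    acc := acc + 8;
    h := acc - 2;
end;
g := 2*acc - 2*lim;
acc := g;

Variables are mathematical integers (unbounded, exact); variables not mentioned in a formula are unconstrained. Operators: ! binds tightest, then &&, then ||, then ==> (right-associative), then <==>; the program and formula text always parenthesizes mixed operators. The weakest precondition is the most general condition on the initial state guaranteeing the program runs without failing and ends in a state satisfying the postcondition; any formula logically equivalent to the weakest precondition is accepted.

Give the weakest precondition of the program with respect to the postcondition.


Working backward. After the program, the postcondition !(h + 2 != acc - acc + 4) must hold; in canonical form it is !(h != 2).
Before acc := g: !(h != 2)
Before g := 2*acc - 2*lim: !(h != 2)
Then branch requires !(h != 2); else branch requires !(acc != -4).
Before the if: ((3*lim < 10 && g >= 2*lim - 7) ==> (!(h != 2))) && ((!(3*lim < 10 && g >= 2*lim - 7)) ==> (!(acc != -4)))
Before lim := 3*lim: ((9*lim < 10 && g >= 6*lim - 7) ==> (!(h != 2))) && ((!(9*lim < 10 && g >= 6*lim - 7)) ==> (!(acc != -4)))
Answer: WP = ((9*lim < 10 && g >= 6*lim - 7) ==> (!(h != 2))) && ((!(9*lim < 10 && g >= 6*lim - 7)) ==> (!(acc != -4)))


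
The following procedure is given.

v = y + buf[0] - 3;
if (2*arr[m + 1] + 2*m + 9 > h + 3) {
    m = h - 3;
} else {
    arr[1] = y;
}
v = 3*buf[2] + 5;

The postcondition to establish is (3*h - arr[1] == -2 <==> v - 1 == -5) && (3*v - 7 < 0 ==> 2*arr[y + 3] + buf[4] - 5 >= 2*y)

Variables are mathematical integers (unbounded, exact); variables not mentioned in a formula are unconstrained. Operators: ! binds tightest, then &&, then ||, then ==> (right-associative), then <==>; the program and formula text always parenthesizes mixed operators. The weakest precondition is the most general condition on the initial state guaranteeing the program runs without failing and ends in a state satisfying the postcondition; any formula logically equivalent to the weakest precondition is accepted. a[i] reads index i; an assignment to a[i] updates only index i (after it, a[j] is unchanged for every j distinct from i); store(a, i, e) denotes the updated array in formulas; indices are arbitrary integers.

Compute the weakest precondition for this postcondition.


Working backward. After the program, the postcondition (3*h - arr[1] == -2 <==> v - 1 == -5) && (3*v - 7 < 0 ==> 2*arr[y + 3] + buf[4] - 5 >= 2*y) must hold; in canonical form it is (3*h == arr[1] - 2 <==> v == -4) && (3*v < 7 ==> 2*arr[y + 3] + buf[4] >= 2*y + 5).
Before v := 3*buf[2] + 5: (3*h == arr[1] - 2 <==> 3*buf[2] == -9) && (9*buf[2] < -8 ==> 2*arr[y + 3] + buf[4] >= 2*y + 5)
Then branch requires (3*h == arr[1] - 2 <==> 3*buf[2] == -9) && (9*buf[2] < -8 ==> 2*arr[y + 3] + buf[4] >= 2*y + 5); else branch requires (3*h == y - 2 <==> 3*buf[2] == -9) && (9*buf[2] < -8 ==> buf[4] + 2*store(arr, 1, y)[y + 3] >= 2*y + 5).
Before the if: (2*arr[m + 1] + 2*m > h - 6 ==> ((3*h == arr[1] - 2 <==> 3*buf[2] == -9) && (9*buf[2] < -8 ==> 2*arr[y + 3] + buf[4] >= 2*y + 5))) && ((!(2*arr[m + 1] + 2*m > h - 6)) ==> ((3*h == y - 2 <==> 3*buf[2] == -9) && (9*buf[2] < -8 ==> buf[4] + 2*store(arr, 1, y)[y + 3] >= 2*y + 5)))
Before v := y + buf[0] - 3: (2*arr[m + 1] + 2*m > h - 6 ==> ((3*h == arr[1] - 2 <==> 3*buf[2] == -9) && (9*buf[2] < -8 ==> 2*arr[y + 3] + buf[4] >= 2*y + 5))) && ((!(2*arr[m + 1] + 2*m > h - 6)) ==> ((3*h == y - 2 <==> 3*buf[2] == -9) && (9*buf[2] < -8 ==> buf[4] + 2*store(arr, 1, y)[y + 3] >= 2*y + 5)))
Answer: WP = (2*arr[m + 1] + 2*m > h - 6 ==> ((3*h == arr[1] - 2 <==> 3*buf[2] == -9) && (9*buf[2] < -8 ==> 2*arr[y + 3] + buf[4] >= 2*y + 5))) && ((!(2*arr[m + 1] + 2*m > h - 6)) ==> ((3*h == y - 2 <==> 3*buf[2] == -9) && (9*buf[2] < -8 ==> buf[4] + 2*store(arr, 1, y)[y + 3] >= 2*y + 5)))


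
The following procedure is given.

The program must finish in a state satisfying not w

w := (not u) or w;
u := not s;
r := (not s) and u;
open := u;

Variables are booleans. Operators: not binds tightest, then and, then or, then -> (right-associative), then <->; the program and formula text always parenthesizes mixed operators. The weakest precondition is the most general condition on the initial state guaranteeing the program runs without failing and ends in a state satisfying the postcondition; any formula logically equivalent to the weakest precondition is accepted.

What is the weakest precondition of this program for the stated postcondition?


Working backward. After the program, not w must hold.
Before open := u: not w
Before r := (not s) and u: not w
Before u := not s: not w
Before w := (not u) or w: not ((not u) or w)
Answer: WP = not ((not u) or w)


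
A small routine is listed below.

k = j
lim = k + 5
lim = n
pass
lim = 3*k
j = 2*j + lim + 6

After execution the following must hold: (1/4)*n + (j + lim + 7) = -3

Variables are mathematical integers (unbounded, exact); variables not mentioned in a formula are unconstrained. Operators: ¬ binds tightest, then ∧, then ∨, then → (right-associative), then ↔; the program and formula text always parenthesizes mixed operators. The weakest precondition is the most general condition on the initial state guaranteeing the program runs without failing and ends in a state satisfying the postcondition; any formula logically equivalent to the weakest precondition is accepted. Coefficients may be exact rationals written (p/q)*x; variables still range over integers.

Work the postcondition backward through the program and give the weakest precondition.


Working backward. After the program, the postcondition (1/4)*n + (j + lim + 7) = -3 must hold; in canonical form it is j + lim + (1/4)*n = -10.
Before j := 2*j + lim + 6: 2*j + 2*lim + (1/4)*n = -16
Before lim := 3*k: 2*j + 6*k + (1/4)*n = -16
Before skip: 2*j + 6*k + (1/4)*n = -16
Before lim := n: 2*j + 6*k + (1/4)*n = -16
Before lim := k + 5: 2*j + 6*k + (1/4)*n = -16
Before k := j: 8*j + (1/4)*n = -16
Answer: WP = 8*j + (1/4)*n = -16


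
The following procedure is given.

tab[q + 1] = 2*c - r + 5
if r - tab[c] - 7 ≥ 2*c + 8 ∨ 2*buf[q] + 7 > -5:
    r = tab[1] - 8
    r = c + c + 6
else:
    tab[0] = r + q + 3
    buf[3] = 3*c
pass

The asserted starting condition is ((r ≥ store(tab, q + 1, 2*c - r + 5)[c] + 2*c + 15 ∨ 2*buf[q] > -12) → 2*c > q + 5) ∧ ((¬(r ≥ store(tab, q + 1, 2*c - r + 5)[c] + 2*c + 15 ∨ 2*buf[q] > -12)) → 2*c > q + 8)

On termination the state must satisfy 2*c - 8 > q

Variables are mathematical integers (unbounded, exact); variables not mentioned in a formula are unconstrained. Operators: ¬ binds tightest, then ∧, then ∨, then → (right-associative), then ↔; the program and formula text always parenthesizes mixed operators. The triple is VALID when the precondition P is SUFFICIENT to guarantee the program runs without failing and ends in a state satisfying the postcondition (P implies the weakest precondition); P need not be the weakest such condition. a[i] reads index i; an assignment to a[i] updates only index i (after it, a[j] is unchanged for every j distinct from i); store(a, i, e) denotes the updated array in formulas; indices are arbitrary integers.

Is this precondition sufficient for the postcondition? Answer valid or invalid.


Working backward. After the program, the postcondition 2*c - 8 > q must hold; in canonical form it is 2*c > q + 8.
Before skip: 2*c > q + 8
Then branch requires 2*c > q + 8; else branch requires 2*c > q + 8.
Before the if: ((r ≥ tab[c] + 2*c + 15 ∨ 2*buf[q] > -12) → 2*c > q + 8) ∧ ((¬(r ≥ tab[c] + 2*c + 15 ∨ 2*buf[q] > -12)) → 2*c > q + 8)
Before tab[q + 1] := 2*c - r + 5: ((r ≥ store(tab, q + 1, 2*c - r + 5)[c] + 2*c + 15 ∨ 2*buf[q] > -12) → 2*c > q + 8) ∧ ((¬(r ≥ store(tab, q + 1, 2*c - r + 5)[c] + 2*c + 15 ∨ 2*buf[q] > -12)) → 2*c > q + 8)
The weakest precondition is ((r ≥ store(tab, q + 1, 2*c - r + 5)[c] + 2*c + 15 ∨ 2*buf[q] > -12) → 2*c > q + 8) ∧ ((¬(r ≥ store(tab, q + 1, 2*c - r + 5)[c] + 2*c + 15 ∨ 2*buf[q] > -12)) → 2*c > q + 8).
Check whether ((r ≥ store(tab, q + 1, 2*c - r + 5)[c] + 2*c + 15 ∨ 2*buf[q] > -12) → 2*c > q + 5) ∧ ((¬(r ≥ store(tab, q + 1, 2*c - r + 5)[c] + 2*c + 15 ∨ 2*buf[q] > -12)) → 2*c > q + 8) implies it.
Countermodel: at the initial state buf = {[-6] = -6, [-5] = -6, [0] = -6, elsewhere -6}, c = 0, q = -6, r = 0, tab = {[-6] = 4, [-5] = 4, [0] = -15, elsewhere 4}, the precondition holds but the weakest precondition fails.
Answer: invalid


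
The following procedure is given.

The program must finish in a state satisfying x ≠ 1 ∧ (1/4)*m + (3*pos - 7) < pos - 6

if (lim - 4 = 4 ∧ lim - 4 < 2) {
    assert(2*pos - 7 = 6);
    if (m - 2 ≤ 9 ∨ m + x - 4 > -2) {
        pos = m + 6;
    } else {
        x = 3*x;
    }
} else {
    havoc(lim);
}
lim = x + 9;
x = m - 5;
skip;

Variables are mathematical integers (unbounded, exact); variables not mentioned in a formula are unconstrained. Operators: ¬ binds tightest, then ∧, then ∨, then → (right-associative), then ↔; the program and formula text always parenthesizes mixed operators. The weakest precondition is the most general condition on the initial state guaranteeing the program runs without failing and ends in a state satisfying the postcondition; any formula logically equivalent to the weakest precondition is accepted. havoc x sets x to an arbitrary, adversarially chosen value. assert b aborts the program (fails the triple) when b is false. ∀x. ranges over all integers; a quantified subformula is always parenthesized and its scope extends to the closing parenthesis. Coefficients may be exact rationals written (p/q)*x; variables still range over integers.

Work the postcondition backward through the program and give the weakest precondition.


Working backward. After the program, the postcondition x ≠ 1 ∧ (1/4)*m + (3*pos - 7) < pos - 6 must hold; in canonical form it is x ≠ 1 ∧ (1/4)*m + 2*pos < 1.
Before skip: x ≠ 1 ∧ (1/4)*m + 2*pos < 1
Before x := m - 5: m ≠ 6 ∧ (1/4)*m + 2*pos < 1
Before lim := x + 9: m ≠ 6 ∧ (1/4)*m + 2*pos < 1
Then branch requires 2*pos = 13 ∧ ((m ≤ 11 ∨ m + x > 2) → (m ≠ 6 ∧ (9/4)*m < -11)) ∧ ((¬(m ≤ 11 ∨ m + x > 2)) → (m ≠ 6 ∧ (1/4)*m + 2*pos < 1)); else branch requires m ≠ 6 ∧ (1/4)*m + 2*pos < 1.
Before the if: ((lim = 8 ∧ lim < 6) → (2*pos = 13 ∧ ((m ≤ 11 ∨ m + x > 2) → (m ≠ 6 ∧ (9/4)*m < -11)) ∧ ((¬(m ≤ 11 ∨ m + x > 2)) → (m ≠ 6 ∧ (1/4)*m + 2*pos < 1)))) ∧ ((¬(lim = 8 ∧ lim < 6)) → (m ≠ 6 ∧ (1/4)*m + 2*pos < 1))
Answer: WP = ((lim = 8 ∧ lim < 6) → (2*pos = 13 ∧ ((m ≤ 11 ∨ m + x > 2) → (m ≠ 6 ∧ (9/4)*m < -11)) ∧ ((¬(m ≤ 11 ∨ m + x > 2)) → (m ≠ 6 ∧ (1/4)*m + 2*pos < 1)))) ∧ ((¬(lim = 8 ∧ lim < 6)) → (m ≠ 6 ∧ (1/4)*m + 2*pos < 1))


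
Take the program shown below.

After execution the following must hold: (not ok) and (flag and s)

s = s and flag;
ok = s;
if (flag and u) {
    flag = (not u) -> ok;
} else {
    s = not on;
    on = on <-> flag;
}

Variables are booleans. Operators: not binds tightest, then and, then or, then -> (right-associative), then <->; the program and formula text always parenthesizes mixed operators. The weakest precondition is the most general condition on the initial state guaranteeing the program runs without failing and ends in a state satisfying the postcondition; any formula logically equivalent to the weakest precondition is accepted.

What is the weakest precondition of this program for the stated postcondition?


Working backward. After the program, the postcondition (not ok) and (flag and s) must hold; in canonical form it is (not ok) and flag and s.
Then branch requires (not ok) and ((not u) -> ok) and s; else branch requires (not ok) and flag and (not on).
Before the if: ((flag and u) -> ((not ok) and ((not u) -> ok) and s)) and ((not (flag and u)) -> ((not ok) and flag and (not on)))
Before ok := s: (not (flag and u)) and ((not (flag and u)) -> ((not s) and flag and (not on)))
Before s := s and flag: (not (flag and u)) and ((not (flag and u)) -> ((not (s and flag)) and flag and (not on)))
Answer: WP = (not (flag and u)) and ((not (flag and u)) -> ((not (s and flag)) and flag and (not on)))


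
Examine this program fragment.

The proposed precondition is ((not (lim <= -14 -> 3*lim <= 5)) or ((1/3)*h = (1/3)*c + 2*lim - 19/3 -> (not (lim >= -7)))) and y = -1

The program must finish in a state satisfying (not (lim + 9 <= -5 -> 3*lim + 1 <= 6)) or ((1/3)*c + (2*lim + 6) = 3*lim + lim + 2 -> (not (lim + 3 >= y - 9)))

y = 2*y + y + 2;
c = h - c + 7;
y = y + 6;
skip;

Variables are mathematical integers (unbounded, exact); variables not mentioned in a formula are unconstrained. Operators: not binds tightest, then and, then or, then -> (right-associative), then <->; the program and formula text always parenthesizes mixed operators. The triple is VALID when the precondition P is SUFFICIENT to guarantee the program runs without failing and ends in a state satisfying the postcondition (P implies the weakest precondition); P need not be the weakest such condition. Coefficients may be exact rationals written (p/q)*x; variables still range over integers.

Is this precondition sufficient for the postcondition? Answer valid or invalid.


Working backward. After the program, the postcondition (not (lim + 9 <= -5 -> 3*lim + 1 <= 6)) or ((1/3)*c + (2*lim + 6) = 3*lim + lim + 2 -> (not (lim + 3 >= y - 9))) must hold; in canonical form it is (not (lim <= -14 -> 3*lim <= 5)) or ((1/3)*c = 2*lim - 4 -> (not (lim >= y - 12))).
Before skip: (not (lim <= -14 -> 3*lim <= 5)) or ((1/3)*c = 2*lim - 4 -> (not (lim >= y - 12)))
Before y := y + 6: (not (lim <= -14 -> 3*lim <= 5)) or ((1/3)*c = 2*lim - 4 -> (not (lim >= y - 6)))
Before c := h - c + 7: (not (lim <= -14 -> 3*lim <= 5)) or ((1/3)*h = (1/3)*c + 2*lim - 19/3 -> (not (lim >= y - 6)))
Before y := 2*y + y + 2: (not (lim <= -14 -> 3*lim <= 5)) or ((1/3)*h = (1/3)*c + 2*lim - 19/3 -> (not (lim >= 3*y - 4)))
The weakest precondition is (not (lim <= -14 -> 3*lim <= 5)) or ((1/3)*h = (1/3)*c + 2*lim - 19/3 -> (not (lim >= 3*y - 4))).
Check whether ((not (lim <= -14 -> 3*lim <= 5)) or ((1/3)*h = (1/3)*c + 2*lim - 19/3 -> (not (lim >= -7)))) and y = -1 implies it.
Every state satisfying the precondition satisfies the weakest precondition: the implication holds.
Answer: valid
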